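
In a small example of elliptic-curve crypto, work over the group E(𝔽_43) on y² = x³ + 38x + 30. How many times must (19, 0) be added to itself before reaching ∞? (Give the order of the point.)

2P: (19, 0) + (19, 0): same x and y₁ ≡ -y₂, so the sum is ∞.
2P = ∞, so the order is 2.

2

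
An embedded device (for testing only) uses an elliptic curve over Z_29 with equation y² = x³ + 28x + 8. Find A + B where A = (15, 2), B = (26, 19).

(15, 2) + (26, 19). λ = (19 - 2)/(26 - 15) ≡ 17/11 mod 29. 11⁻¹ ≡ 8 (mod 29) since 11·8 = 88 ≡ 1, so λ ≡ 20.
  x = λ² - 15 - 26 = 400 - 41 ≡ 11; y = λ·(15 - 11) - 2 ≡ 20. → (11, 20)

(11, 20)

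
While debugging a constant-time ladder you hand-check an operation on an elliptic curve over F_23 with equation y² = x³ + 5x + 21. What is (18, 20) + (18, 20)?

(14, 11)

tangent at (18, 20): λ = (3·18² + 5)/(2·20) ≡ 11/17. 17⁻¹ ≡ 19 (mod 23), so λ ≡ 11·19 ≡ 2.
  x = λ² - 18 - 18 = 4 - 36 ≡ 14; y = λ·(18 - 14) - 20 ≡ 11. → (14, 11)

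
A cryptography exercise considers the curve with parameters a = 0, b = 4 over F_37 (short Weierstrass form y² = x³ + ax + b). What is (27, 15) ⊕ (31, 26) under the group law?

(27, 15) + (31, 26). λ = (26 - 15)/(31 - 27) ≡ 11/4 mod 37. 4⁻¹ ≡ 28 (mod 37) since 4·28 = 112 ≡ 1, so λ ≡ 12.
  x = λ² - 27 - 31 = 144 - 58 ≡ 12; y = λ·(27 - 12) - 15 ≡ 17. → (12, 17)

(12, 17)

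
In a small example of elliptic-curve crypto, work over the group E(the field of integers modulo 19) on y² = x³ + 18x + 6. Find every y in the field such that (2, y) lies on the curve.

none

x³ + 18x + 6 = 50 ≡ 12 (mod 19).
12 is a non-residue mod 19; no y exists.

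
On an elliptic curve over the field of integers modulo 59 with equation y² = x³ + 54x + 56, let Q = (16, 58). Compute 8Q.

(16, 58)

Double-and-add on 8 = (1000)₂. Start with Q = (16, 58) for the leading 1-bit.
double: tangent at (16, 58): λ = (3·16² + 54)/(2·58) ≡ 55/57. 57⁻¹ ≡ 29 (mod 59), so λ ≡ 55·29 ≡ 2.
  x = λ² - 16 - 16 = 4 - 32 ≡ 31; y = λ·(16 - 31) - 58 ≡ 30. → (31, 30)
double: tangent at (31, 30): λ = (3·31² + 54)/(2·30) ≡ 46/1. 1⁻¹ ≡ 1 (mod 59) since 1·1 = 1 ≡ 1, so λ ≡ 46·1 ≡ 46.
  x = λ² - 31 - 31 = 2116 - 62 ≡ 48; y = λ·(31 - 48) - 30 ≡ 14. → (48, 14)
double: tangent at (48, 14): λ = (3·48² + 54)/(2·14) ≡ 4/28. 28⁻¹ ≡ 19 (mod 59) since 28·19 = 532 ≡ 1, so λ ≡ 4·19 ≡ 17.
  x = λ² - 48 - 48 = 289 - 96 ≡ 16; y = λ·(48 - 16) - 14 ≡ 58. → (16, 58)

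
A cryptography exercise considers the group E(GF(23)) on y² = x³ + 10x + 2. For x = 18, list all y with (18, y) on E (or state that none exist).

x³ + 10x + 2 = 6014 ≡ 11 (mod 23).
11 is a non-residue mod 23; no y exists.

none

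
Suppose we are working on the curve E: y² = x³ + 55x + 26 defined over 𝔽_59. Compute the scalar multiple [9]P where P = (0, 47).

(40, 38)

Repeated addition: build up to 9P.
2P: tangent at (0, 47): λ = (3·0² + 55)/(2·47) ≡ 55/35. 35⁻¹ ≡ 27 (mod 59) since 35·27 = 945 ≡ 1, so λ ≡ 55·27 ≡ 10.
  x = λ² - 0 - 0 = 100 - 0 ≡ 41; y = λ·(0 - 41) - 47 ≡ 15. → (41, 15)
3P: (41, 15) + (0, 47). λ = (47 - 15)/(0 - 41) ≡ 32/18 mod 59. 18⁻¹ ≡ 23 (mod 59) since 18·23 = 414 ≡ 1, so λ ≡ 28.
  x = λ² - 41 - 0 = 784 - 41 ≡ 35; y = λ·(41 - 35) - 15 ≡ 35. → (35, 35)
4P: (35, 35) + (0, 47). λ = (47 - 35)/(0 - 35) ≡ 12/24 mod 59. 24⁻¹ ≡ 32 (mod 59), so λ ≡ 30.
  x = λ² - 35 - 0 = 900 - 35 ≡ 39; y = λ·(35 - 39) - 35 ≡ 22. → (39, 22)
5P: (39, 22) + (0, 47). λ = (47 - 22)/(0 - 39) ≡ 25/20 mod 59. 20⁻¹ ≡ 3 (mod 59) since 20·3 = 60 ≡ 1, so λ ≡ 16.
  x = λ² - 39 - 0 = 256 - 39 ≡ 40; y = λ·(39 - 40) - 22 ≡ 21. → (40, 21)
6P: (40, 21) + (0, 47). λ = (47 - 21)/(0 - 40) ≡ 26/19 mod 59. 19⁻¹ ≡ 28 (mod 59) since 19·28 = 532 ≡ 1, so λ ≡ 20.
  x = λ² - 40 - 0 = 400 - 40 ≡ 6; y = λ·(40 - 6) - 21 ≡ 10. → (6, 10)
7P: (6, 10) + (0, 47). λ = (47 - 10)/(0 - 6) ≡ 37/53 mod 59. 53⁻¹ ≡ 49 (mod 59) since 53·49 = 2597 ≡ 1, so λ ≡ 43.
  x = λ² - 6 - 0 = 1849 - 6 ≡ 14; y = λ·(6 - 14) - 10 ≡ 0. → (14, 0)
8P: (14, 0) + (0, 47). λ = (47 - 0)/(0 - 14) ≡ 47/45 mod 59. 45⁻¹ ≡ 21 (mod 59), so λ ≡ 43.
  x = λ² - 14 - 0 = 1849 - 14 ≡ 6; y = λ·(14 - 6) - 0 ≡ 49. → (6, 49)
9P: (6, 49) + (0, 47). λ = (47 - 49)/(0 - 6) ≡ 57/53 mod 59. 53⁻¹ ≡ 49 (mod 59), so λ ≡ 20.
  x = λ² - 6 - 0 = 400 - 6 ≡ 40; y = λ·(6 - 40) - 49 ≡ 38. → (40, 38)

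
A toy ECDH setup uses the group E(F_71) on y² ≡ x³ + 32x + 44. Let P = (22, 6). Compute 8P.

(63, 25)

Double-and-add on 8 = (1000)₂. Start with P = (22, 6) for the leading 1-bit.
double: tangent at (22, 6): λ = (3·22² + 32)/(2·6) ≡ 64/12. 12⁻¹ ≡ 6 (mod 71), so λ ≡ 64·6 ≡ 29.
  x = λ² - 22 - 22 = 841 - 44 ≡ 16; y = λ·(22 - 16) - 6 ≡ 26. → (16, 26)
double: tangent at (16, 26): λ = (3·16² + 32)/(2·26) ≡ 19/52. 52⁻¹ ≡ 56 (mod 71), so λ ≡ 19·56 ≡ 70.
  x = λ² - 16 - 16 = 4900 - 32 ≡ 40; y = λ·(16 - 40) - 26 ≡ 69. → (40, 69)
double: tangent at (40, 69): λ = (3·40² + 32)/(2·69) ≡ 4/67. 67⁻¹ ≡ 53 (mod 71), so λ ≡ 4·53 ≡ 70.
  x = λ² - 40 - 40 = 4900 - 80 ≡ 63; y = λ·(40 - 63) - 69 ≡ 25. → (63, 25)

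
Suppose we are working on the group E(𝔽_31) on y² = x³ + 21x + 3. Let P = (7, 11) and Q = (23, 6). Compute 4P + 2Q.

First 4P:
Double-and-add on 4 = (100)₂. Start with P = (7, 11) for the leading 1-bit.
double: tangent at (7, 11): λ = (3·7² + 21)/(2·11) ≡ 13/22. 22⁻¹ ≡ 24 (mod 31) since 22·24 = 528 ≡ 1, so λ ≡ 13·24 ≡ 2.
  x = λ² - 7 - 7 = 4 - 14 ≡ 21; y = λ·(7 - 21) - 11 ≡ 23. → (21, 23)
double: tangent at (21, 23): λ = (3·21² + 21)/(2·23) ≡ 11/15. 15⁻¹ ≡ 29 (mod 31), so λ ≡ 11·29 ≡ 9.
  x = λ² - 21 - 21 = 81 - 42 ≡ 8; y = λ·(21 - 8) - 23 ≡ 1. → (8, 1)
4P = (8, 1).
Next 2Q:
Repeated addition: build up to 2Q.
2Q: tangent at (23, 6): λ = (3·23² + 21)/(2·6) ≡ 27/12. 12⁻¹ ≡ 13 (mod 31) since 12·13 = 156 ≡ 1, so λ ≡ 27·13 ≡ 10.
  x = λ² - 23 - 23 = 100 - 46 ≡ 23; y = λ·(23 - 23) - 6 ≡ 25. → (23, 25)
2Q = (23, 25).
Finally 4P + 2Q:
(8, 1) + (23, 25). λ = (25 - 1)/(23 - 8) ≡ 24/15 mod 31. 15⁻¹ ≡ 29 (mod 31), so λ ≡ 14.
  x = λ² - 8 - 23 = 196 - 31 ≡ 10; y = λ·(8 - 10) - 1 ≡ 2. → (10, 2)

(10, 2)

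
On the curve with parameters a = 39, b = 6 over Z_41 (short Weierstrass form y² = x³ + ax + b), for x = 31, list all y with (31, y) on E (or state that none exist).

x³ + 39x + 6 = 31006 ≡ 10 (mod 41).
Square roots of 10 mod 41: 16 and 25 (since 16² = 256 ≡ 10).

16, 25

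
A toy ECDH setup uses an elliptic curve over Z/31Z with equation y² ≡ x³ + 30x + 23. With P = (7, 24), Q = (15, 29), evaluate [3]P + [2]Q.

(14, 5)

First 3P:
Repeated addition: build up to 3P.
2P: tangent at (7, 24): λ = (3·7² + 30)/(2·24) ≡ 22/17. 17⁻¹ ≡ 11 (mod 31), so λ ≡ 22·11 ≡ 25.
  x = λ² - 7 - 7 = 625 - 14 ≡ 22; y = λ·(7 - 22) - 24 ≡ 4. → (22, 4)
3P: (22, 4) + (7, 24). λ = (24 - 4)/(7 - 22) ≡ 20/16 mod 31. 16⁻¹ ≡ 2 (mod 31), so λ ≡ 9.
  x = λ² - 22 - 7 = 81 - 29 ≡ 21; y = λ·(22 - 21) - 4 ≡ 5. → (21, 5)
3P = (21, 5).
Next 2Q:
Repeated addition: build up to 2Q.
2Q: tangent at (15, 29): λ = (3·15² + 30)/(2·29) ≡ 23/27. 27⁻¹ ≡ 23 (mod 31), so λ ≡ 23·23 ≡ 2.
  x = λ² - 15 - 15 = 4 - 30 ≡ 5; y = λ·(15 - 5) - 29 ≡ 22. → (5, 22)
2Q = (5, 22).
Finally 3P + 2Q:
(21, 5) + (5, 22). λ = (22 - 5)/(5 - 21) ≡ 17/15 mod 31. 15⁻¹ ≡ 29 (mod 31) since 15·29 = 435 ≡ 1, so λ ≡ 28.
  x = λ² - 21 - 5 = 784 - 26 ≡ 14; y = λ·(21 - 14) - 5 ≡ 5. → (14, 5)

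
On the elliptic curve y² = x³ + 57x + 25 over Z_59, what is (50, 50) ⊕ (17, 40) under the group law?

(50, 50) + (17, 40). λ = (40 - 50)/(17 - 50) ≡ 49/26 mod 59. 26⁻¹ ≡ 25 (mod 59), so λ ≡ 45.
  x = λ² - 50 - 17 = 2025 - 67 ≡ 11; y = λ·(50 - 11) - 50 ≡ 53. → (11, 53)

(11, 53)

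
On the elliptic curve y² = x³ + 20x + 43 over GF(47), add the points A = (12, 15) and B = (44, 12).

(23, 11)

(12, 15) + (44, 12). λ = (12 - 15)/(44 - 12) ≡ 44/32 mod 47. 32⁻¹ ≡ 25 (mod 47), so λ ≡ 19.
  x = λ² - 12 - 44 = 361 - 56 ≡ 23; y = λ·(12 - 23) - 15 ≡ 11. → (23, 11)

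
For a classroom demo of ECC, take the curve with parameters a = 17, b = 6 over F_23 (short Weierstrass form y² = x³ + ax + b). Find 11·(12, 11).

Write G = (12, 11).
Double-and-add on 11 = (1011)₂. Start with G = (12, 11) for the leading 1-bit.
double: tangent at (12, 11): λ = (3·12² + 17)/(2·11) ≡ 12/22. 22⁻¹ ≡ 22 (mod 23) since 22·22 = 484 ≡ 1, so λ ≡ 12·22 ≡ 11.
  x = λ² - 12 - 12 = 121 - 24 ≡ 5; y = λ·(12 - 5) - 11 ≡ 20. → (5, 20)
double: tangent at (5, 20): λ = (3·5² + 17)/(2·20) ≡ 0/17. 17⁻¹ ≡ 19 (mod 23), so λ ≡ 0·19 ≡ 0.
  x = λ² - 5 - 5 = 0 - 10 ≡ 13; y = λ·(5 - 13) - 20 ≡ 3. → (13, 3)
add G: (13, 3) + (12, 11). λ = (11 - 3)/(12 - 13) ≡ 8/22 mod 23. 22⁻¹ ≡ 22 (mod 23) since 22·22 = 484 ≡ 1, so λ ≡ 15.
  x = λ² - 13 - 12 = 225 - 25 ≡ 16; y = λ·(13 - 16) - 3 ≡ 21. → (16, 21)
double: tangent at (16, 21): λ = (3·16² + 17)/(2·21) ≡ 3/19. 19⁻¹ ≡ 17 (mod 23) since 19·17 = 323 ≡ 1, so λ ≡ 3·17 ≡ 5.
  x = λ² - 16 - 16 = 25 - 32 ≡ 16; y = λ·(16 - 16) - 21 ≡ 2. → (16, 2)
add G: (16, 2) + (12, 11). λ = (11 - 2)/(12 - 16) ≡ 9/19 mod 23. 19⁻¹ ≡ 17 (mod 23), so λ ≡ 15.
  x = λ² - 16 - 12 = 225 - 28 ≡ 13; y = λ·(16 - 13) - 2 ≡ 20. → (13, 20)

(13, 20)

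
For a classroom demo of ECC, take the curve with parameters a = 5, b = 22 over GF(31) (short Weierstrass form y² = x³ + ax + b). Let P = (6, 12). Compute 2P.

tangent at (6, 12): λ = (3·6² + 5)/(2·12) ≡ 20/24. 24⁻¹ ≡ 22 (mod 31), so λ ≡ 20·22 ≡ 6.
  x = λ² - 6 - 6 = 36 - 12 ≡ 24; y = λ·(6 - 24) - 12 ≡ 4. → (24, 4)

(24, 4)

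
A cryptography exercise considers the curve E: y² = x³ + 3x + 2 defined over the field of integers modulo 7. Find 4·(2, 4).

Write Q = (2, 4).
Repeated addition: build up to 4Q.
2Q: tangent at (2, 4): λ = (3·2² + 3)/(2·4) ≡ 1/1. 1⁻¹ ≡ 1 (mod 7) since 1·1 = 1 ≡ 1, so λ ≡ 1·1 ≡ 1.
  x = λ² - 2 - 2 = 1 - 4 ≡ 4; y = λ·(2 - 4) - 4 ≡ 1. → (4, 1)
3Q: (4, 1) + (2, 4). λ = (4 - 1)/(2 - 4) ≡ 3/5 mod 7. 5⁻¹ ≡ 3 (mod 7) since 5·3 = 15 ≡ 1, so λ ≡ 2.
  x = λ² - 4 - 2 = 4 - 6 ≡ 5; y = λ·(4 - 5) - 1 ≡ 4. → (5, 4)
4Q: (5, 4) + (2, 4). λ = (4 - 4)/(2 - 5) ≡ 0/4 mod 7. 4⁻¹ ≡ 2 (mod 7), so λ ≡ 0.
  x = λ² - 5 - 2 = 0 - 7 ≡ 0; y = λ·(5 - 0) - 4 ≡ 3. → (0, 3)

(0, 3)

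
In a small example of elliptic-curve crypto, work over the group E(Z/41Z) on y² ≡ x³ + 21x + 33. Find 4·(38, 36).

Write P = (38, 36).
Double-and-add on 4 = (100)₂. Start with P = (38, 36) for the leading 1-bit.
double: tangent at (38, 36): λ = (3·38² + 21)/(2·36) ≡ 7/31. 31⁻¹ ≡ 4 (mod 41) since 31·4 = 124 ≡ 1, so λ ≡ 7·4 ≡ 28.
  x = λ² - 38 - 38 = 784 - 76 ≡ 11; y = λ·(38 - 11) - 36 ≡ 23. → (11, 23)
double: tangent at (11, 23): λ = (3·11² + 21)/(2·23) ≡ 15/5. 5⁻¹ ≡ 33 (mod 41), so λ ≡ 15·33 ≡ 3.
  x = λ² - 11 - 11 = 9 - 22 ≡ 28; y = λ·(11 - 28) - 23 ≡ 8. → (28, 8)

(28, 8)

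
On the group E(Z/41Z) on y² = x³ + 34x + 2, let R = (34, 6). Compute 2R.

tangent at (34, 6): λ = (3·34² + 34)/(2·6) ≡ 17/12. 12⁻¹ ≡ 24 (mod 41) since 12·24 = 288 ≡ 1, so λ ≡ 17·24 ≡ 39.
  x = λ² - 34 - 34 = 1521 - 68 ≡ 18; y = λ·(34 - 18) - 6 ≡ 3. → (18, 3)

(18, 3)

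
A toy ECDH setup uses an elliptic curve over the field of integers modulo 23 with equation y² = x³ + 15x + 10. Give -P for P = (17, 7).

-(17, 7) = (17, -7 mod 23) = (17, 16).

(17, 16)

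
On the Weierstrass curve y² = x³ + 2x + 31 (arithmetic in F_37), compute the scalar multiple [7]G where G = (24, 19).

Repeated addition: build up to 7G.
2G: tangent at (24, 19): λ = (3·24² + 2)/(2·19) ≡ 28/1. 1⁻¹ ≡ 1 (mod 37), so λ ≡ 28·1 ≡ 28.
  x = λ² - 24 - 24 = 784 - 48 ≡ 33; y = λ·(24 - 33) - 19 ≡ 25. → (33, 25)
3G: (33, 25) + (24, 19). λ = (19 - 25)/(24 - 33) ≡ 31/28 mod 37. 28⁻¹ ≡ 4 (mod 37), so λ ≡ 13.
  x = λ² - 33 - 24 = 169 - 57 ≡ 1; y = λ·(33 - 1) - 25 ≡ 21. → (1, 21)
4G: (1, 21) + (24, 19). λ = (19 - 21)/(24 - 1) ≡ 35/23 mod 37. 23⁻¹ ≡ 29 (mod 37) since 23·29 = 667 ≡ 1, so λ ≡ 16.
  x = λ² - 1 - 24 = 256 - 25 ≡ 9; y = λ·(1 - 9) - 21 ≡ 36. → (9, 36)
5G: (9, 36) + (24, 19). λ = (19 - 36)/(24 - 9) ≡ 20/15 mod 37. 15⁻¹ ≡ 5 (mod 37), so λ ≡ 26.
  x = λ² - 9 - 24 = 676 - 33 ≡ 14; y = λ·(9 - 14) - 36 ≡ 19. → (14, 19)
6G: (14, 19) + (24, 19). λ = (19 - 19)/(24 - 14) ≡ 0/10 mod 37. 10⁻¹ ≡ 26 (mod 37) since 10·26 = 260 ≡ 1, so λ ≡ 0.
  x = λ² - 14 - 24 = 0 - 38 ≡ 36; y = λ·(14 - 36) - 19 ≡ 18. → (36, 18)
7G: (36, 18) + (24, 19). λ = (19 - 18)/(24 - 36) ≡ 1/25 mod 37. 25⁻¹ ≡ 3 (mod 37), so λ ≡ 3.
  x = λ² - 36 - 24 = 9 - 60 ≡ 23; y = λ·(36 - 23) - 18 ≡ 21. → (23, 21)

(23, 21)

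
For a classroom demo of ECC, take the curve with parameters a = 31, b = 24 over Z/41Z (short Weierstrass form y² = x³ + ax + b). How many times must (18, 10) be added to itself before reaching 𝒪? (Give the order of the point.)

2P: tangent at (18, 10): λ = (3·18² + 31)/(2·10) ≡ 19/20. 20⁻¹ ≡ 39 (mod 41), so λ ≡ 19·39 ≡ 3.
  x = λ² - 18 - 18 = 9 - 36 ≡ 14; y = λ·(18 - 14) - 10 ≡ 2. → (14, 2)
3P: (14, 2) + (18, 10). λ = (10 - 2)/(18 - 14) ≡ 8/4 mod 41. 4⁻¹ ≡ 31 (mod 41) since 4·31 = 124 ≡ 1, so λ ≡ 2.
  x = λ² - 14 - 18 = 4 - 32 ≡ 13; y = λ·(14 - 13) - 2 ≡ 0. → (13, 0)
4P: (13, 0) + (18, 10). λ = (10 - 0)/(18 - 13) ≡ 10/5 mod 41. 5⁻¹ ≡ 33 (mod 41), so λ ≡ 2.
  x = λ² - 13 - 18 = 4 - 31 ≡ 14; y = λ·(13 - 14) - 0 ≡ 39. → (14, 39)
5P: (14, 39) + (18, 10). λ = (10 - 39)/(18 - 14) ≡ 12/4 mod 41. 4⁻¹ ≡ 31 (mod 41), so λ ≡ 3.
  x = λ² - 14 - 18 = 9 - 32 ≡ 18; y = λ·(14 - 18) - 39 ≡ 31. → (18, 31)
6P: (18, 31) + (18, 10): same x and y₁ ≡ -y₂, so the sum is 𝒪.
6P = 𝒪, so the order is 6.

6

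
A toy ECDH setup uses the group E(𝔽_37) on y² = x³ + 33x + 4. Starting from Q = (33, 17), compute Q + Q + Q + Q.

(15, 10)

Double-and-add on 4 = (100)₂. Start with Q = (33, 17) for the leading 1-bit.
double: tangent at (33, 17): λ = (3·33² + 33)/(2·17) ≡ 7/34. 34⁻¹ ≡ 12 (mod 37), so λ ≡ 7·12 ≡ 10.
  x = λ² - 33 - 33 = 100 - 66 ≡ 34; y = λ·(33 - 34) - 17 ≡ 10. → (34, 10)
double: tangent at (34, 10): λ = (3·34² + 33)/(2·10) ≡ 23/20. 20⁻¹ ≡ 13 (mod 37) since 20·13 = 260 ≡ 1, so λ ≡ 23·13 ≡ 3.
  x = λ² - 34 - 34 = 9 - 68 ≡ 15; y = λ·(34 - 15) - 10 ≡ 10. → (15, 10)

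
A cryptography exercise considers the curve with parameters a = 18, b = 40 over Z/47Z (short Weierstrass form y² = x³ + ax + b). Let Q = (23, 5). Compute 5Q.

(2, 32)

Double-and-add on 5 = (101)₂. Start with Q = (23, 5) for the leading 1-bit.
double: tangent at (23, 5): λ = (3·23² + 18)/(2·5) ≡ 7/10. 10⁻¹ ≡ 33 (mod 47), so λ ≡ 7·33 ≡ 43.
  x = λ² - 23 - 23 = 1849 - 46 ≡ 17; y = λ·(23 - 17) - 5 ≡ 18. → (17, 18)
double: tangent at (17, 18): λ = (3·17² + 18)/(2·18) ≡ 39/36. 36⁻¹ ≡ 17 (mod 47), so λ ≡ 39·17 ≡ 5.
  x = λ² - 17 - 17 = 25 - 34 ≡ 38; y = λ·(17 - 38) - 18 ≡ 18. → (38, 18)
add Q: (38, 18) + (23, 5). λ = (5 - 18)/(23 - 38) ≡ 34/32 mod 47. 32⁻¹ ≡ 25 (mod 47) since 32·25 = 800 ≡ 1, so λ ≡ 4.
  x = λ² - 38 - 23 = 16 - 61 ≡ 2; y = λ·(38 - 2) - 18 ≡ 32. → (2, 32)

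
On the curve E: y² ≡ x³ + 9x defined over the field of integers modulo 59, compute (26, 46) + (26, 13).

The two points share x = 26 and their y-coordinates satisfy 46 + 13 ≡ 0 (mod 59), so they are inverses. Their sum is the point at infinity.

O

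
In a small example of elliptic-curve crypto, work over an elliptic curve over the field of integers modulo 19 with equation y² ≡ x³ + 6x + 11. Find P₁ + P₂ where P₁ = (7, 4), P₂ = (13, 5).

(7, 4) + (13, 5). λ = (5 - 4)/(13 - 7) ≡ 1/6 mod 19. 6⁻¹ ≡ 16 (mod 19), so λ ≡ 16.
  x = λ² - 7 - 13 = 256 - 20 ≡ 8; y = λ·(7 - 8) - 4 ≡ 18. → (8, 18)

(8, 18)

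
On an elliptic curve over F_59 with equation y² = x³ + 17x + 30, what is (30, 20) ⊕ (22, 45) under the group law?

(14, 48)

(30, 20) + (22, 45). λ = (45 - 20)/(22 - 30) ≡ 25/51 mod 59. 51⁻¹ ≡ 22 (mod 59), so λ ≡ 19.
  x = λ² - 30 - 22 = 361 - 52 ≡ 14; y = λ·(30 - 14) - 20 ≡ 48. → (14, 48)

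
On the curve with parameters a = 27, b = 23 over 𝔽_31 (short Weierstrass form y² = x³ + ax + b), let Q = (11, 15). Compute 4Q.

Repeated addition: build up to 4Q.
2Q: tangent at (11, 15): λ = (3·11² + 27)/(2·15) ≡ 18/30. 30⁻¹ ≡ 30 (mod 31), so λ ≡ 18·30 ≡ 13.
  x = λ² - 11 - 11 = 169 - 22 ≡ 23; y = λ·(11 - 23) - 15 ≡ 15. → (23, 15)
3Q: (23, 15) + (11, 15). λ = (15 - 15)/(11 - 23) ≡ 0/19 mod 31. 19⁻¹ ≡ 18 (mod 31), so λ ≡ 0.
  x = λ² - 23 - 11 = 0 - 34 ≡ 28; y = λ·(23 - 28) - 15 ≡ 16. → (28, 16)
4Q: (28, 16) + (11, 15). λ = (15 - 16)/(11 - 28) ≡ 30/14 mod 31. 14⁻¹ ≡ 20 (mod 31), so λ ≡ 11.
  x = λ² - 28 - 11 = 121 - 39 ≡ 20; y = λ·(28 - 20) - 16 ≡ 10. → (20, 10)

(20, 10)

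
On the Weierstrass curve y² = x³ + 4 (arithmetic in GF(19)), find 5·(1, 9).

(7, 10)

Write Q = (1, 9).
Repeated addition: build up to 5Q.
2Q: tangent at (1, 9): λ = (3·1² + 0)/(2·9) ≡ 3/18. 18⁻¹ ≡ 18 (mod 19), so λ ≡ 3·18 ≡ 16.
  x = λ² - 1 - 1 = 256 - 2 ≡ 7; y = λ·(1 - 7) - 9 ≡ 9. → (7, 9)
3Q: (7, 9) + (1, 9). λ = (9 - 9)/(1 - 7) ≡ 0/13 mod 19. 13⁻¹ ≡ 3 (mod 19), so λ ≡ 0.
  x = λ² - 7 - 1 = 0 - 8 ≡ 11; y = λ·(7 - 11) - 9 ≡ 10. → (11, 10)
4Q: (11, 10) + (1, 9). λ = (9 - 10)/(1 - 11) ≡ 18/9 mod 19. 9⁻¹ ≡ 17 (mod 19), so λ ≡ 2.
  x = λ² - 11 - 1 = 4 - 12 ≡ 11; y = λ·(11 - 11) - 10 ≡ 9. → (11, 9)
5Q: (11, 9) + (1, 9). λ = (9 - 9)/(1 - 11) ≡ 0/9 mod 19. 9⁻¹ ≡ 17 (mod 19), so λ ≡ 0.
  x = λ² - 11 - 1 = 0 - 12 ≡ 7; y = λ·(11 - 7) - 9 ≡ 10. → (7, 10)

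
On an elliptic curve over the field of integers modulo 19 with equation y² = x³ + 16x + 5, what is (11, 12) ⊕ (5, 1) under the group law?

(9, 17)

(11, 12) + (5, 1). λ = (1 - 12)/(5 - 11) ≡ 8/13 mod 19. 13⁻¹ ≡ 3 (mod 19) since 13·3 = 39 ≡ 1, so λ ≡ 5.
  x = λ² - 11 - 5 = 25 - 16 ≡ 9; y = λ·(11 - 9) - 12 ≡ 17. → (9, 17)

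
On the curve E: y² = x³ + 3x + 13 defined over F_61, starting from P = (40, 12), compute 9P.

Repeated addition: build up to 9P.
2P: tangent at (40, 12): λ = (3·40² + 3)/(2·12) ≡ 45/24. 24⁻¹ ≡ 28 (mod 61), so λ ≡ 45·28 ≡ 40.
  x = λ² - 40 - 40 = 1600 - 80 ≡ 56; y = λ·(40 - 56) - 12 ≡ 19. → (56, 19)
3P: (56, 19) + (40, 12). λ = (12 - 19)/(40 - 56) ≡ 54/45 mod 61. 45⁻¹ ≡ 19 (mod 61) since 45·19 = 855 ≡ 1, so λ ≡ 50.
  x = λ² - 56 - 40 = 2500 - 96 ≡ 25; y = λ·(56 - 25) - 19 ≡ 6. → (25, 6)
4P: (25, 6) + (40, 12). λ = (12 - 6)/(40 - 25) ≡ 6/15 mod 61. 15⁻¹ ≡ 57 (mod 61), so λ ≡ 37.
  x = λ² - 25 - 40 = 1369 - 65 ≡ 23; y = λ·(25 - 23) - 6 ≡ 7. → (23, 7)
5P: (23, 7) + (40, 12). λ = (12 - 7)/(40 - 23) ≡ 5/17 mod 61. 17⁻¹ ≡ 18 (mod 61), so λ ≡ 29.
  x = λ² - 23 - 40 = 841 - 63 ≡ 46; y = λ·(23 - 46) - 7 ≡ 58. → (46, 58)
6P: (46, 58) + (40, 12). λ = (12 - 58)/(40 - 46) ≡ 15/55 mod 61. 55⁻¹ ≡ 10 (mod 61), so λ ≡ 28.
  x = λ² - 46 - 40 = 784 - 86 ≡ 27; y = λ·(46 - 27) - 58 ≡ 47. → (27, 47)
7P: (27, 47) + (40, 12). λ = (12 - 47)/(40 - 27) ≡ 26/13 mod 61. 13⁻¹ ≡ 47 (mod 61) since 13·47 = 611 ≡ 1, so λ ≡ 2.
  x = λ² - 27 - 40 = 4 - 67 ≡ 59; y = λ·(27 - 59) - 47 ≡ 11. → (59, 11)
8P: (59, 11) + (40, 12). λ = (12 - 11)/(40 - 59) ≡ 1/42 mod 61. 42⁻¹ ≡ 16 (mod 61) since 42·16 = 672 ≡ 1, so λ ≡ 16.
  x = λ² - 59 - 40 = 256 - 99 ≡ 35; y = λ·(59 - 35) - 11 ≡ 7. → (35, 7)
9P: (35, 7) + (40, 12). λ = (12 - 7)/(40 - 35) ≡ 5/5 mod 61. 5⁻¹ ≡ 49 (mod 61) since 5·49 = 245 ≡ 1, so λ ≡ 1.
  x = λ² - 35 - 40 = 1 - 75 ≡ 48; y = λ·(35 - 48) - 7 ≡ 41. → (48, 41)

(48, 41)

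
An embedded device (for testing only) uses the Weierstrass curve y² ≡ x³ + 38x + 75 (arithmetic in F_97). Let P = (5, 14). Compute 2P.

tangent at (5, 14): λ = (3·5² + 38)/(2·14) ≡ 16/28. 28⁻¹ ≡ 52 (mod 97), so λ ≡ 16·52 ≡ 56.
  x = λ² - 5 - 5 = 3136 - 10 ≡ 22; y = λ·(5 - 22) - 14 ≡ 4. → (22, 4)

(22, 4)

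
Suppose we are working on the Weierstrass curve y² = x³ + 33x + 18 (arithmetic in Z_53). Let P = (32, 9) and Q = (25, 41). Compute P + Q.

(5, 19)

(32, 9) + (25, 41). λ = (41 - 9)/(25 - 32) ≡ 32/46 mod 53. 46⁻¹ ≡ 15 (mod 53), so λ ≡ 3.
  x = λ² - 32 - 25 = 9 - 57 ≡ 5; y = λ·(32 - 5) - 9 ≡ 19. → (5, 19)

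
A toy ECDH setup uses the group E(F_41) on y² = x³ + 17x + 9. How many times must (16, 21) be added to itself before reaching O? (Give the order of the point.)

2P: tangent at (16, 21): λ = (3·16² + 17)/(2·21) ≡ 6/1. 1⁻¹ ≡ 1 (mod 41) since 1·1 = 1 ≡ 1, so λ ≡ 6·1 ≡ 6.
  x = λ² - 16 - 16 = 36 - 32 ≡ 4; y = λ·(16 - 4) - 21 ≡ 10. → (4, 10)
3P: (4, 10) + (16, 21). λ = (21 - 10)/(16 - 4) ≡ 11/12 mod 41. 12⁻¹ ≡ 24 (mod 41) since 12·24 = 288 ≡ 1, so λ ≡ 18.
  x = λ² - 4 - 16 = 324 - 20 ≡ 17; y = λ·(4 - 17) - 10 ≡ 2. → (17, 2)
4P: (17, 2) + (16, 21). λ = (21 - 2)/(16 - 17) ≡ 19/40 mod 41. 40⁻¹ ≡ 40 (mod 41) since 40·40 = 1600 ≡ 1, so λ ≡ 22.
  x = λ² - 17 - 16 = 484 - 33 ≡ 0; y = λ·(17 - 0) - 2 ≡ 3. → (0, 3)
5P: (0, 3) + (16, 21). λ = (21 - 3)/(16 - 0) ≡ 18/16 mod 41. 16⁻¹ ≡ 18 (mod 41) since 16·18 = 288 ≡ 1, so λ ≡ 37.
  x = λ² - 0 - 16 = 1369 - 16 ≡ 0; y = λ·(0 - 0) - 3 ≡ 38. → (0, 38)
6P: (0, 38) + (16, 21). λ = (21 - 38)/(16 - 0) ≡ 24/16 mod 41. 16⁻¹ ≡ 18 (mod 41) since 16·18 = 288 ≡ 1, so λ ≡ 22.
  x = λ² - 0 - 16 = 484 - 16 ≡ 17; y = λ·(0 - 17) - 38 ≡ 39. → (17, 39)
7P: (17, 39) + (16, 21). λ = (21 - 39)/(16 - 17) ≡ 23/40 mod 41. 40⁻¹ ≡ 40 (mod 41), so λ ≡ 18.
  x = λ² - 17 - 16 = 324 - 33 ≡ 4; y = λ·(17 - 4) - 39 ≡ 31. → (4, 31)
8P: (4, 31) + (16, 21). λ = (21 - 31)/(16 - 4) ≡ 31/12 mod 41. 12⁻¹ ≡ 24 (mod 41), so λ ≡ 6.
  x = λ² - 4 - 16 = 36 - 20 ≡ 16; y = λ·(4 - 16) - 31 ≡ 20. → (16, 20)
9P: (16, 20) + (16, 21): same x and y₁ ≡ -y₂, so the sum is O.
9P = O, so the order is 9.

9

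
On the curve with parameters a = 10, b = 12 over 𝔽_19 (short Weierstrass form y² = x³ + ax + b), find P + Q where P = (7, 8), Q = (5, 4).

(11, 3)

(7, 8) + (5, 4). λ = (4 - 8)/(5 - 7) ≡ 15/17 mod 19. 17⁻¹ ≡ 9 (mod 19) since 17·9 = 153 ≡ 1, so λ ≡ 2.
  x = λ² - 7 - 5 = 4 - 12 ≡ 11; y = λ·(7 - 11) - 8 ≡ 3. → (11, 3)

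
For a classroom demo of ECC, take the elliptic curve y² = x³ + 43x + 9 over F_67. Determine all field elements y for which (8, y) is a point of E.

none

x³ + 43x + 9 = 865 ≡ 61 (mod 67).
61 is a non-residue mod 67; no y exists.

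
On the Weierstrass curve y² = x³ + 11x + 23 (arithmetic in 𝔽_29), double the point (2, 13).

tangent at (2, 13): λ = (3·2² + 11)/(2·13) ≡ 23/26. 26⁻¹ ≡ 19 (mod 29), so λ ≡ 23·19 ≡ 2.
  x = λ² - 2 - 2 = 4 - 4 ≡ 0; y = λ·(2 - 0) - 13 ≡ 20. → (0, 20)

(0, 20)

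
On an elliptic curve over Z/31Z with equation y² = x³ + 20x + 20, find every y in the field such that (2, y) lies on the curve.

x³ + 20x + 20 = 68 ≡ 6 (mod 31).
6 is a non-residue mod 31; no y exists.

none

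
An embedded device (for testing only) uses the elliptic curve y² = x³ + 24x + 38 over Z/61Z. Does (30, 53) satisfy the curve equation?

y² = 53² ≡ 3; x³ + 24x + 38 = 27758 ≡ 3 (mod 61). 3 = 3.

yes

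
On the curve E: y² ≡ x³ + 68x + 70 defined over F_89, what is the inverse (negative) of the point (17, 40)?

(17, 49)

-(17, 40) = (17, -40 mod 89) = (17, 49).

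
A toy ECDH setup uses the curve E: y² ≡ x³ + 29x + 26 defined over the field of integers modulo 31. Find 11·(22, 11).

(17, 10)

Write Q = (22, 11).
Double-and-add on 11 = (1011)₂. Start with Q = (22, 11) for the leading 1-bit.
double: tangent at (22, 11): λ = (3·22² + 29)/(2·11) ≡ 24/22. 22⁻¹ ≡ 24 (mod 31) since 22·24 = 528 ≡ 1, so λ ≡ 24·24 ≡ 18.
  x = λ² - 22 - 22 = 324 - 44 ≡ 1; y = λ·(22 - 1) - 11 ≡ 26. → (1, 26)
double: tangent at (1, 26): λ = (3·1² + 29)/(2·26) ≡ 1/21. 21⁻¹ ≡ 3 (mod 31) since 21·3 = 63 ≡ 1, so λ ≡ 1·3 ≡ 3.
  x = λ² - 1 - 1 = 9 - 2 ≡ 7; y = λ·(1 - 7) - 26 ≡ 18. → (7, 18)
add Q: (7, 18) + (22, 11). λ = (11 - 18)/(22 - 7) ≡ 24/15 mod 31. 15⁻¹ ≡ 29 (mod 31), so λ ≡ 14.
  x = λ² - 7 - 22 = 196 - 29 ≡ 12; y = λ·(7 - 12) - 18 ≡ 5. → (12, 5)
double: tangent at (12, 5): λ = (3·12² + 29)/(2·5) ≡ 27/10. 10⁻¹ ≡ 28 (mod 31) since 10·28 = 280 ≡ 1, so λ ≡ 27·28 ≡ 12.
  x = λ² - 12 - 12 = 144 - 24 ≡ 27; y = λ·(12 - 27) - 5 ≡ 1. → (27, 1)
add Q: (27, 1) + (22, 11). λ = (11 - 1)/(22 - 27) ≡ 10/26 mod 31. 26⁻¹ ≡ 6 (mod 31) since 26·6 = 156 ≡ 1, so λ ≡ 29.
  x = λ² - 27 - 22 = 841 - 49 ≡ 17; y = λ·(27 - 17) - 1 ≡ 10. → (17, 10)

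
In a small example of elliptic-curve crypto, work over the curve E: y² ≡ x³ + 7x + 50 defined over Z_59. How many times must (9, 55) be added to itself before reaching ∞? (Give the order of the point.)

10

2P: tangent at (9, 55): λ = (3·9² + 7)/(2·55) ≡ 14/51. 51⁻¹ ≡ 22 (mod 59) since 51·22 = 1122 ≡ 1, so λ ≡ 14·22 ≡ 13.
  x = λ² - 9 - 9 = 169 - 18 ≡ 33; y = λ·(9 - 33) - 55 ≡ 46. → (33, 46)
3P: (33, 46) + (9, 55). λ = (55 - 46)/(9 - 33) ≡ 9/35 mod 59. 35⁻¹ ≡ 27 (mod 59), so λ ≡ 7.
  x = λ² - 33 - 9 = 49 - 42 ≡ 7; y = λ·(33 - 7) - 46 ≡ 18. → (7, 18)
4P: (7, 18) + (9, 55). λ = (55 - 18)/(9 - 7) ≡ 37/2 mod 59. 2⁻¹ ≡ 30 (mod 59) since 2·30 = 60 ≡ 1, so λ ≡ 48.
  x = λ² - 7 - 9 = 2304 - 16 ≡ 46; y = λ·(7 - 46) - 18 ≡ 57. → (46, 57)
5P: (46, 57) + (9, 55). λ = (55 - 57)/(9 - 46) ≡ 57/22 mod 59. 22⁻¹ ≡ 51 (mod 59) since 22·51 = 1122 ≡ 1, so λ ≡ 16.
  x = λ² - 46 - 9 = 256 - 55 ≡ 24; y = λ·(46 - 24) - 57 ≡ 0. → (24, 0)
6P: (24, 0) + (9, 55). λ = (55 - 0)/(9 - 24) ≡ 55/44 mod 59. 44⁻¹ ≡ 55 (mod 59), so λ ≡ 16.
  x = λ² - 24 - 9 = 256 - 33 ≡ 46; y = λ·(24 - 46) - 0 ≡ 2. → (46, 2)
7P: (46, 2) + (9, 55). λ = (55 - 2)/(9 - 46) ≡ 53/22 mod 59. 22⁻¹ ≡ 51 (mod 59), so λ ≡ 48.
  x = λ² - 46 - 9 = 2304 - 55 ≡ 7; y = λ·(46 - 7) - 2 ≡ 41. → (7, 41)
8P: (7, 41) + (9, 55). λ = (55 - 41)/(9 - 7) ≡ 14/2 mod 59. 2⁻¹ ≡ 30 (mod 59), so λ ≡ 7.
  x = λ² - 7 - 9 = 49 - 16 ≡ 33; y = λ·(7 - 33) - 41 ≡ 13. → (33, 13)
9P: (33, 13) + (9, 55). λ = (55 - 13)/(9 - 33) ≡ 42/35 mod 59. 35⁻¹ ≡ 27 (mod 59), so λ ≡ 13.
  x = λ² - 33 - 9 = 169 - 42 ≡ 9; y = λ·(33 - 9) - 13 ≡ 4. → (9, 4)
10P: (9, 4) + (9, 55): same x and y₁ ≡ -y₂, so the sum is ∞.
10P = ∞, so the order is 10.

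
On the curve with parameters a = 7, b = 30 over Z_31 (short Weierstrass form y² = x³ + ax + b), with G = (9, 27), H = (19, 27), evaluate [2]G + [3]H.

(8, 3)

First 2G:
Repeated addition: build up to 2G.
2G: tangent at (9, 27): λ = (3·9² + 7)/(2·27) ≡ 2/23. 23⁻¹ ≡ 27 (mod 31), so λ ≡ 2·27 ≡ 23.
  x = λ² - 9 - 9 = 529 - 18 ≡ 15; y = λ·(9 - 15) - 27 ≡ 21. → (15, 21)
2G = (15, 21).
Next 3H:
Repeated addition: build up to 3H.
2H: tangent at (19, 27): λ = (3·19² + 7)/(2·27) ≡ 5/23. 23⁻¹ ≡ 27 (mod 31), so λ ≡ 5·27 ≡ 11.
  x = λ² - 19 - 19 = 121 - 38 ≡ 21; y = λ·(19 - 21) - 27 ≡ 13. → (21, 13)
3H: (21, 13) + (19, 27). λ = (27 - 13)/(19 - 21) ≡ 14/29 mod 31. 29⁻¹ ≡ 15 (mod 31), so λ ≡ 24.
  x = λ² - 21 - 19 = 576 - 40 ≡ 9; y = λ·(21 - 9) - 13 ≡ 27. → (9, 27)
3H = (9, 27).
Finally 2G + 3H:
(15, 21) + (9, 27). λ = (27 - 21)/(9 - 15) ≡ 6/25 mod 31. 25⁻¹ ≡ 5 (mod 31) since 25·5 = 125 ≡ 1, so λ ≡ 30.
  x = λ² - 15 - 9 = 900 - 24 ≡ 8; y = λ·(15 - 8) - 21 ≡ 3. → (8, 3)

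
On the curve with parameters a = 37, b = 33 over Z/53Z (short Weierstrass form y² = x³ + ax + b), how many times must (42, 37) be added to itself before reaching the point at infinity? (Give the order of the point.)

2P: tangent at (42, 37): λ = (3·42² + 37)/(2·37) ≡ 29/21. 21⁻¹ ≡ 48 (mod 53), so λ ≡ 29·48 ≡ 14.
  x = λ² - 42 - 42 = 196 - 84 ≡ 6; y = λ·(42 - 6) - 37 ≡ 43. → (6, 43)
3P: (6, 43) + (42, 37). λ = (37 - 43)/(42 - 6) ≡ 47/36 mod 53. 36⁻¹ ≡ 28 (mod 53), so λ ≡ 44.
  x = λ² - 6 - 42 = 1936 - 48 ≡ 33; y = λ·(6 - 33) - 43 ≡ 41. → (33, 41)
4P: (33, 41) + (42, 37). λ = (37 - 41)/(42 - 33) ≡ 49/9 mod 53. 9⁻¹ ≡ 6 (mod 53) since 9·6 = 54 ≡ 1, so λ ≡ 29.
  x = λ² - 33 - 42 = 841 - 75 ≡ 24; y = λ·(33 - 24) - 41 ≡ 8. → (24, 8)
5P: (24, 8) + (42, 37). λ = (37 - 8)/(42 - 24) ≡ 29/18 mod 53. 18⁻¹ ≡ 3 (mod 53) since 18·3 = 54 ≡ 1, so λ ≡ 34.
  x = λ² - 24 - 42 = 1156 - 66 ≡ 30; y = λ·(24 - 30) - 8 ≡ 0. → (30, 0)
6P: (30, 0) + (42, 37). λ = (37 - 0)/(42 - 30) ≡ 37/12 mod 53. 12⁻¹ ≡ 31 (mod 53) since 12·31 = 372 ≡ 1, so λ ≡ 34.
  x = λ² - 30 - 42 = 1156 - 72 ≡ 24; y = λ·(30 - 24) - 0 ≡ 45. → (24, 45)
7P: (24, 45) + (42, 37). λ = (37 - 45)/(42 - 24) ≡ 45/18 mod 53. 18⁻¹ ≡ 3 (mod 53), so λ ≡ 29.
  x = λ² - 24 - 42 = 841 - 66 ≡ 33; y = λ·(24 - 33) - 45 ≡ 12. → (33, 12)
8P: (33, 12) + (42, 37). λ = (37 - 12)/(42 - 33) ≡ 25/9 mod 53. 9⁻¹ ≡ 6 (mod 53) since 9·6 = 54 ≡ 1, so λ ≡ 44.
  x = λ² - 33 - 42 = 1936 - 75 ≡ 6; y = λ·(33 - 6) - 12 ≡ 10. → (6, 10)
9P: (6, 10) + (42, 37). λ = (37 - 10)/(42 - 6) ≡ 27/36 mod 53. 36⁻¹ ≡ 28 (mod 53) since 36·28 = 1008 ≡ 1, so λ ≡ 14.
  x = λ² - 6 - 42 = 196 - 48 ≡ 42; y = λ·(6 - 42) - 10 ≡ 16. → (42, 16)
10P: (42, 16) + (42, 37): same x and y₁ ≡ -y₂, so the sum is the point at infinity.
10P = the point at infinity, so the order is 10.

10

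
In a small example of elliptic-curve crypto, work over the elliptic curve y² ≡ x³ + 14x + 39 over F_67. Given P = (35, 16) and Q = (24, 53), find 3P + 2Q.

(35, 16)

First 3P:
Repeated addition: build up to 3P.
2P: tangent at (35, 16): λ = (3·35² + 14)/(2·16) ≡ 4/32. 32⁻¹ ≡ 44 (mod 67), so λ ≡ 4·44 ≡ 42.
  x = λ² - 35 - 35 = 1764 - 70 ≡ 19; y = λ·(35 - 19) - 16 ≡ 53. → (19, 53)
3P: (19, 53) + (35, 16). λ = (16 - 53)/(35 - 19) ≡ 30/16 mod 67. 16⁻¹ ≡ 21 (mod 67) since 16·21 = 336 ≡ 1, so λ ≡ 27.
  x = λ² - 19 - 35 = 729 - 54 ≡ 5; y = λ·(19 - 5) - 53 ≡ 57. → (5, 57)
3P = (5, 57).
Next 2Q:
Repeated addition: build up to 2Q.
2Q: tangent at (24, 53): λ = (3·24² + 14)/(2·53) ≡ 0/39. 39⁻¹ ≡ 55 (mod 67), so λ ≡ 0·55 ≡ 0.
  x = λ² - 24 - 24 = 0 - 48 ≡ 19; y = λ·(24 - 19) - 53 ≡ 14. → (19, 14)
2Q = (19, 14).
Finally 3P + 2Q:
(5, 57) + (19, 14). λ = (14 - 57)/(19 - 5) ≡ 24/14 mod 67. 14⁻¹ ≡ 24 (mod 67), so λ ≡ 40.
  x = λ² - 5 - 19 = 1600 - 24 ≡ 35; y = λ·(5 - 35) - 57 ≡ 16. → (35, 16)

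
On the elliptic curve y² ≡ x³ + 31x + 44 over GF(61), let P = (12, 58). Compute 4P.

(12, 58)

Double-and-add on 4 = (100)₂. Start with P = (12, 58) for the leading 1-bit.
double: tangent at (12, 58): λ = (3·12² + 31)/(2·58) ≡ 36/55. 55⁻¹ ≡ 10 (mod 61) since 55·10 = 550 ≡ 1, so λ ≡ 36·10 ≡ 55.
  x = λ² - 12 - 12 = 3025 - 24 ≡ 12; y = λ·(12 - 12) - 58 ≡ 3. → (12, 3)
double: tangent at (12, 3): λ = (3·12² + 31)/(2·3) ≡ 36/6. 6⁻¹ ≡ 51 (mod 61), so λ ≡ 36·51 ≡ 6.
  x = λ² - 12 - 12 = 36 - 24 ≡ 12; y = λ·(12 - 12) - 3 ≡ 58. → (12, 58)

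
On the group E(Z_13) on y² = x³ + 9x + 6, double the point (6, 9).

tangent at (6, 9): λ = (3·6² + 9)/(2·9) ≡ 0/5. 5⁻¹ ≡ 8 (mod 13), so λ ≡ 0·8 ≡ 0.
  x = λ² - 6 - 6 = 0 - 12 ≡ 1; y = λ·(6 - 1) - 9 ≡ 4. → (1, 4)

(1, 4)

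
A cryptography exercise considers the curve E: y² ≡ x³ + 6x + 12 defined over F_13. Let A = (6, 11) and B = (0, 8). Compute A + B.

(6, 11) + (0, 8). λ = (8 - 11)/(0 - 6) ≡ 10/7 mod 13. 7⁻¹ ≡ 2 (mod 13) since 7·2 = 14 ≡ 1, so λ ≡ 7.
  x = λ² - 6 - 0 = 49 - 6 ≡ 4; y = λ·(6 - 4) - 11 ≡ 3. → (4, 3)

(4, 3)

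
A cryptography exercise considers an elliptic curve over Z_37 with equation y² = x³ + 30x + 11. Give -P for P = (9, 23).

(9, 14)

-(9, 23) = (9, -23 mod 37) = (9, 14).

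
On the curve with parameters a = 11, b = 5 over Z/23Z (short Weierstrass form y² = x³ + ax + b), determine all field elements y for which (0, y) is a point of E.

x³ + 11x + 5 = 5 ≡ 5 (mod 23).
5 is a non-residue mod 23; no y exists.

none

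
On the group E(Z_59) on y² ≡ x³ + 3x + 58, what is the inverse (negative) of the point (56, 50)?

(56, 9)

-(56, 50) = (56, -50 mod 59) = (56, 9).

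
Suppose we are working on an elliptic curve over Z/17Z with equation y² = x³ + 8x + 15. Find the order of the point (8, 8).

2P: tangent at (8, 8): λ = (3·8² + 8)/(2·8) ≡ 13/16. 16⁻¹ ≡ 16 (mod 17), so λ ≡ 13·16 ≡ 4.
  x = λ² - 8 - 8 = 16 - 16 ≡ 0; y = λ·(8 - 0) - 8 ≡ 7. → (0, 7)
3P: (0, 7) + (8, 8). λ = (8 - 7)/(8 - 0) ≡ 1/8 mod 17. 8⁻¹ ≡ 15 (mod 17) since 8·15 = 120 ≡ 1, so λ ≡ 15.
  x = λ² - 0 - 8 = 225 - 8 ≡ 13; y = λ·(0 - 13) - 7 ≡ 2. → (13, 2)
4P: (13, 2) + (8, 8). λ = (8 - 2)/(8 - 13) ≡ 6/12 mod 17. 12⁻¹ ≡ 10 (mod 17), so λ ≡ 9.
  x = λ² - 13 - 8 = 81 - 21 ≡ 9; y = λ·(13 - 9) - 2 ≡ 0. → (9, 0)
5P: (9, 0) + (8, 8). λ = (8 - 0)/(8 - 9) ≡ 8/16 mod 17. 16⁻¹ ≡ 16 (mod 17), so λ ≡ 9.
  x = λ² - 9 - 8 = 81 - 17 ≡ 13; y = λ·(9 - 13) - 0 ≡ 15. → (13, 15)
6P: (13, 15) + (8, 8). λ = (8 - 15)/(8 - 13) ≡ 10/12 mod 17. 12⁻¹ ≡ 10 (mod 17), so λ ≡ 15.
  x = λ² - 13 - 8 = 225 - 21 ≡ 0; y = λ·(13 - 0) - 15 ≡ 10. → (0, 10)
7P: (0, 10) + (8, 8). λ = (8 - 10)/(8 - 0) ≡ 15/8 mod 17. 8⁻¹ ≡ 15 (mod 17), so λ ≡ 4.
  x = λ² - 0 - 8 = 16 - 8 ≡ 8; y = λ·(0 - 8) - 10 ≡ 9. → (8, 9)
8P: (8, 9) + (8, 8): same x and y₁ ≡ -y₂, so the sum is ∞.
8P = ∞, so the order is 8.

8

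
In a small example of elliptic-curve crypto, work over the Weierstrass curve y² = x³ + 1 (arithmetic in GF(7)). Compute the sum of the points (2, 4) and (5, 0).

(2, 4) + (5, 0). λ = (0 - 4)/(5 - 2) ≡ 3/3 mod 7. 3⁻¹ ≡ 5 (mod 7), so λ ≡ 1.
  x = λ² - 2 - 5 = 1 - 7 ≡ 1; y = λ·(2 - 1) - 4 ≡ 4. → (1, 4)

(1, 4)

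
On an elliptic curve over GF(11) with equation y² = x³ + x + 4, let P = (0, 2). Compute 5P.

Double-and-add on 5 = (101)₂. Start with P = (0, 2) for the leading 1-bit.
double: tangent at (0, 2): λ = (3·0² + 1)/(2·2) ≡ 1/4. 4⁻¹ ≡ 3 (mod 11) since 4·3 = 12 ≡ 1, so λ ≡ 1·3 ≡ 3.
  x = λ² - 0 - 0 = 9 - 0 ≡ 9; y = λ·(0 - 9) - 2 ≡ 4. → (9, 4)
double: tangent at (9, 4): λ = (3·9² + 1)/(2·4) ≡ 2/8. 8⁻¹ ≡ 7 (mod 11), so λ ≡ 2·7 ≡ 3.
  x = λ² - 9 - 9 = 9 - 18 ≡ 2; y = λ·(9 - 2) - 4 ≡ 6. → (2, 6)
add P: (2, 6) + (0, 2). λ = (2 - 6)/(0 - 2) ≡ 7/9 mod 11. 9⁻¹ ≡ 5 (mod 11), so λ ≡ 2.
  x = λ² - 2 - 0 = 4 - 2 ≡ 2; y = λ·(2 - 2) - 6 ≡ 5. → (2, 5)

(2, 5)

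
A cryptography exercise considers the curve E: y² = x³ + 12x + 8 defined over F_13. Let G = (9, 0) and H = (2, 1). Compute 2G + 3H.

(4, 4)

First 2G:
Repeated addition: build up to 2G.
2G: (9, 0) + (9, 0): same x and y₁ ≡ -y₂, so the sum is O.
2G = O.
Next 3H:
Repeated addition: build up to 3H.
2H: tangent at (2, 1): λ = (3·2² + 12)/(2·1) ≡ 11/2. 2⁻¹ ≡ 7 (mod 13), so λ ≡ 11·7 ≡ 12.
  x = λ² - 2 - 2 = 144 - 4 ≡ 10; y = λ·(2 - 10) - 1 ≡ 7. → (10, 7)
3H: (10, 7) + (2, 1). λ = (1 - 7)/(2 - 10) ≡ 7/5 mod 13. 5⁻¹ ≡ 8 (mod 13) since 5·8 = 40 ≡ 1, so λ ≡ 4.
  x = λ² - 10 - 2 = 16 - 12 ≡ 4; y = λ·(10 - 4) - 7 ≡ 4. → (4, 4)
3H = (4, 4).
Finally 2G + 3H:
O + (4, 4) = (4, 4) (identity).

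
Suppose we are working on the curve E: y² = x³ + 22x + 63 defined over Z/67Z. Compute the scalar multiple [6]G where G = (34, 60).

Repeated addition: build up to 6G.
2G: tangent at (34, 60): λ = (3·34² + 22)/(2·60) ≡ 6/53. 53⁻¹ ≡ 43 (mod 67) since 53·43 = 2279 ≡ 1, so λ ≡ 6·43 ≡ 57.
  x = λ² - 34 - 34 = 3249 - 68 ≡ 32; y = λ·(34 - 32) - 60 ≡ 54. → (32, 54)
3G: (32, 54) + (34, 60). λ = (60 - 54)/(34 - 32) ≡ 6/2 mod 67. 2⁻¹ ≡ 34 (mod 67), so λ ≡ 3.
  x = λ² - 32 - 34 = 9 - 66 ≡ 10; y = λ·(32 - 10) - 54 ≡ 12. → (10, 12)
4G: (10, 12) + (34, 60). λ = (60 - 12)/(34 - 10) ≡ 48/24 mod 67. 24⁻¹ ≡ 14 (mod 67), so λ ≡ 2.
  x = λ² - 10 - 34 = 4 - 44 ≡ 27; y = λ·(10 - 27) - 12 ≡ 21. → (27, 21)
5G: (27, 21) + (34, 60). λ = (60 - 21)/(34 - 27) ≡ 39/7 mod 67. 7⁻¹ ≡ 48 (mod 67), so λ ≡ 63.
  x = λ² - 27 - 34 = 3969 - 61 ≡ 22; y = λ·(27 - 22) - 21 ≡ 26. → (22, 26)
6G: (22, 26) + (34, 60). λ = (60 - 26)/(34 - 22) ≡ 34/12 mod 67. 12⁻¹ ≡ 28 (mod 67), so λ ≡ 14.
  x = λ² - 22 - 34 = 196 - 56 ≡ 6; y = λ·(22 - 6) - 26 ≡ 64. → (6, 64)

(6, 64)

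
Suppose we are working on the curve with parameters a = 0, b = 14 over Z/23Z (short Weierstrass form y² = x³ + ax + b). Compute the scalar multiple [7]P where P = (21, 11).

(21, 12)

Double-and-add on 7 = (111)₂. Start with P = (21, 11) for the leading 1-bit.
double: tangent at (21, 11): λ = (3·21² + 0)/(2·11) ≡ 12/22. 22⁻¹ ≡ 22 (mod 23) since 22·22 = 484 ≡ 1, so λ ≡ 12·22 ≡ 11.
  x = λ² - 21 - 21 = 121 - 42 ≡ 10; y = λ·(21 - 10) - 11 ≡ 18. → (10, 18)
add P: (10, 18) + (21, 11). λ = (11 - 18)/(21 - 10) ≡ 16/11 mod 23. 11⁻¹ ≡ 21 (mod 23) since 11·21 = 231 ≡ 1, so λ ≡ 14.
  x = λ² - 10 - 21 = 196 - 31 ≡ 4; y = λ·(10 - 4) - 18 ≡ 20. → (4, 20)
double: tangent at (4, 20): λ = (3·4² + 0)/(2·20) ≡ 2/17. 17⁻¹ ≡ 19 (mod 23) since 17·19 = 323 ≡ 1, so λ ≡ 2·19 ≡ 15.
  x = λ² - 4 - 4 = 225 - 8 ≡ 10; y = λ·(4 - 10) - 20 ≡ 5. → (10, 5)
add P: (10, 5) + (21, 11). λ = (11 - 5)/(21 - 10) ≡ 6/11 mod 23. 11⁻¹ ≡ 21 (mod 23), so λ ≡ 11.
  x = λ² - 10 - 21 = 121 - 31 ≡ 21; y = λ·(10 - 21) - 5 ≡ 12. → (21, 12)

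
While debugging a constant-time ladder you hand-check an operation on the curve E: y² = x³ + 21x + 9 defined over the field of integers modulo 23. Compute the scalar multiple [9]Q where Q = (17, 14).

Double-and-add on 9 = (1001)₂. Start with Q = (17, 14) for the leading 1-bit.
double: tangent at (17, 14): λ = (3·17² + 21)/(2·14) ≡ 14/5. 5⁻¹ ≡ 14 (mod 23), so λ ≡ 14·14 ≡ 12.
  x = λ² - 17 - 17 = 144 - 34 ≡ 18; y = λ·(17 - 18) - 14 ≡ 20. → (18, 20)
double: tangent at (18, 20): λ = (3·18² + 21)/(2·20) ≡ 4/17. 17⁻¹ ≡ 19 (mod 23), so λ ≡ 4·19 ≡ 7.
  x = λ² - 18 - 18 = 49 - 36 ≡ 13; y = λ·(18 - 13) - 20 ≡ 15. → (13, 15)
double: tangent at (13, 15): λ = (3·13² + 21)/(2·15) ≡ 22/7. 7⁻¹ ≡ 10 (mod 23), so λ ≡ 22·10 ≡ 13.
  x = λ² - 13 - 13 = 169 - 26 ≡ 5; y = λ·(13 - 5) - 15 ≡ 20. → (5, 20)
add Q: (5, 20) + (17, 14). λ = (14 - 20)/(17 - 5) ≡ 17/12 mod 23. 12⁻¹ ≡ 2 (mod 23), so λ ≡ 11.
  x = λ² - 5 - 17 = 121 - 22 ≡ 7; y = λ·(5 - 7) - 20 ≡ 4. → (7, 4)

(7, 4)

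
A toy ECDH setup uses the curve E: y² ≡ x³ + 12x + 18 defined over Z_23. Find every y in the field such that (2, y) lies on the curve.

x³ + 12x + 18 = 50 ≡ 4 (mod 23).
Square roots of 4 mod 23: 2 and 21 (since 2² = 4 ≡ 4).

2, 21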